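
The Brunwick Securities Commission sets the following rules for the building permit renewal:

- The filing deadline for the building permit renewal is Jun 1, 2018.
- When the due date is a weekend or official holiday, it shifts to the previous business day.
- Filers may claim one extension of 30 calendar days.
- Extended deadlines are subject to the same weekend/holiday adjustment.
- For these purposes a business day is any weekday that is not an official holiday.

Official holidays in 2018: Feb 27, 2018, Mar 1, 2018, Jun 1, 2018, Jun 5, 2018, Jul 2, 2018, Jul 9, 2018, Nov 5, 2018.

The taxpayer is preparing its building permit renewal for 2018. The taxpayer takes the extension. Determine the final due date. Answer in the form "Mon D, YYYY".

The stated deadline is Jun 1, 2018.
Jun 1, 2018 falls on a listed holiday. Rolling to the preceding business day gives May 31, 2018, a Thursday.
The 30-calendar-day extension moves the deadline from May 31, 2018 to Jun 30, 2018.
Jun 30, 2018 is a Saturday; the preceding business day is Jun 29, 2018 (Friday).
So the filing is due Jun 29, 2018.

Jun 29, 2018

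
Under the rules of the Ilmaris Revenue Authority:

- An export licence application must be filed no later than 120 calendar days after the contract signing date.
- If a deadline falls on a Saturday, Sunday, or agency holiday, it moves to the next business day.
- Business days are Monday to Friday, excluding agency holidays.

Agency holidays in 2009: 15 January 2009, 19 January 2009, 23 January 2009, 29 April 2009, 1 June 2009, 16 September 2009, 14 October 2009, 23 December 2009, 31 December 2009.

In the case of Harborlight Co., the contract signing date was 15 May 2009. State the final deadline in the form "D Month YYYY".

Trigger date 15 May 2009 + 120 calendar days = 12 September 2009.
12 September 2009 falls on a Saturday. Rolling to the next business day gives 14 September 2009, a Monday.
Final deadline: 14 September 2009.

14 September 2009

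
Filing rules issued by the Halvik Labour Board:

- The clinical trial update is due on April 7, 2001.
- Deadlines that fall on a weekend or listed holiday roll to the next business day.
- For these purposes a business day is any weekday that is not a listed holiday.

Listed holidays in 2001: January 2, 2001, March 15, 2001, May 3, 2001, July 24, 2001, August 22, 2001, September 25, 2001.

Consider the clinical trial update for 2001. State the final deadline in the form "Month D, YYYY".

April 9, 2001

The stated deadline is April 7, 2001.
Because April 7, 2001 is a Saturday, the deadline becomes April 9, 2001 (Monday).
So the filing is due April 9, 2001.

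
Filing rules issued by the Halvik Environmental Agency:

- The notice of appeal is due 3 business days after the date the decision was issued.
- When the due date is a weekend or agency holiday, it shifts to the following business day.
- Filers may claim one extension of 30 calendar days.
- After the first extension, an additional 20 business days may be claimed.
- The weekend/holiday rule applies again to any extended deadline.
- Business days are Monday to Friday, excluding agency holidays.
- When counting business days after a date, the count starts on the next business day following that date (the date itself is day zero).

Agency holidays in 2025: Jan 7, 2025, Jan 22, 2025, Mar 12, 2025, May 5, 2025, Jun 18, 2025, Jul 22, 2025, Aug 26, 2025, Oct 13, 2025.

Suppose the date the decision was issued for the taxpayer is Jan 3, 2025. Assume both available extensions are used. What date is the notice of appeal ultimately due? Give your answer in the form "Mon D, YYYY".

Mar 10, 2025

Starting the day after Jan 3, 2025 and counting 3 business days lands on Jan 9, 2025.
Jan 9, 2025 is a Thursday and not a listed holiday, so it stands.
With the 30-day extension, Jan 9, 2025 becomes Feb 8, 2025.
Feb 8, 2025 is a Saturday; the next business day is Feb 10, 2025 (Monday).
The 20-business-day extension runs from Feb 10, 2025 to Mar 10, 2025.
Mar 10, 2025 is a Monday and not a listed holiday, so it stands.
So the filing is due Mar 10, 2025.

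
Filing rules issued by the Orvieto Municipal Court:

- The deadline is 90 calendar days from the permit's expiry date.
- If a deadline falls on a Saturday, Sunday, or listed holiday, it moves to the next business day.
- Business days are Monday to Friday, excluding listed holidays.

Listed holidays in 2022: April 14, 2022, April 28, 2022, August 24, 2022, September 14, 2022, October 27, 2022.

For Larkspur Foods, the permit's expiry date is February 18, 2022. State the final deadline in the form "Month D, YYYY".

May 19, 2022

Adding 90 calendar days to February 18, 2022 gives May 19, 2022.
May 19, 2022 is a Thursday and not a listed holiday, so it stands.
Final deadline: May 19, 2022.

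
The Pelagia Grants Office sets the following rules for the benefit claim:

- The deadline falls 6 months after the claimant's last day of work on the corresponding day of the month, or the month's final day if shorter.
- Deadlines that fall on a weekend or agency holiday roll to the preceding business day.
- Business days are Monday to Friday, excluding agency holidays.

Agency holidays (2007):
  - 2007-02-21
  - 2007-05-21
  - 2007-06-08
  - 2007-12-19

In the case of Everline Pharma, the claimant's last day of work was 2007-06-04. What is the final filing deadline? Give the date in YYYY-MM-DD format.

2007-12-04

Moving 6 months forward from 2007-06-04 on the corresponding day gives 2007-12-04.
2007-12-04 is a Tuesday and not a listed holiday, so it stands.
The final due date is 2007-12-04.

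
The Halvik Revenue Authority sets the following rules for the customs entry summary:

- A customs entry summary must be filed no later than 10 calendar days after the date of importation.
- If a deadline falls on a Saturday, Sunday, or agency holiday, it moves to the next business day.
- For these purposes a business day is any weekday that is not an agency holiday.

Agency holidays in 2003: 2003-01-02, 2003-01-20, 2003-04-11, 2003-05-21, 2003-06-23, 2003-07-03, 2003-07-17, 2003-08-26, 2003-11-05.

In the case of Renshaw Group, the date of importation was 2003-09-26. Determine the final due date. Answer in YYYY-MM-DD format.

2003-10-06

Trigger date 2003-09-26 + 10 calendar days = 2003-10-06.
2003-10-06 falls on a Monday, which is a business day, so no adjustment is needed.
So the filing is due 2003-10-06.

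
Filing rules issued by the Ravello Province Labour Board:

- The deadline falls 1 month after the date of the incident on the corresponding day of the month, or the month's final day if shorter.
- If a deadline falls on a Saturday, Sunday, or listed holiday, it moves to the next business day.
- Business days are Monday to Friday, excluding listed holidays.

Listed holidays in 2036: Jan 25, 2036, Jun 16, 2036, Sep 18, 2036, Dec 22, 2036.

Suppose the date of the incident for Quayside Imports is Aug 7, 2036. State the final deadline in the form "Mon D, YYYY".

Sep 8, 2036

1 month after Aug 7, 2036, on the same day of the month, is Sep 7, 2036.
Sep 7, 2036 is a Sunday, so it moves to the next business day, Sep 8, 2036 (Monday).
Deadline: Sep 8, 2036.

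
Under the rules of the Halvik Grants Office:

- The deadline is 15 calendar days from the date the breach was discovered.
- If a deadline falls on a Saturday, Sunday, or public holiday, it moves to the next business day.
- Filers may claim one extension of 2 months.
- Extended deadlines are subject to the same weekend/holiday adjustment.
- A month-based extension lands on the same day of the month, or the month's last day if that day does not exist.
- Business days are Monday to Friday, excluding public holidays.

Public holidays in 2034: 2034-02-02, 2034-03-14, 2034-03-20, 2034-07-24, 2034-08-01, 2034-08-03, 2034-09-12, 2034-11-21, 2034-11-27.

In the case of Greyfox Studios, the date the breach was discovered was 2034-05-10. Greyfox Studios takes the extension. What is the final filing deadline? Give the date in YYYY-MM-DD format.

2034-07-25

15 calendar days after 2034-05-10 is 2034-05-25.
2034-05-25 is a Thursday and not a listed holiday, so it stands.
Applying the 2 months extension: 2 months after 2034-05-25 is 2034-07-25.
2034-07-25 falls on a Tuesday, which is a business day, so no adjustment is needed.
The final due date is 2034-07-25.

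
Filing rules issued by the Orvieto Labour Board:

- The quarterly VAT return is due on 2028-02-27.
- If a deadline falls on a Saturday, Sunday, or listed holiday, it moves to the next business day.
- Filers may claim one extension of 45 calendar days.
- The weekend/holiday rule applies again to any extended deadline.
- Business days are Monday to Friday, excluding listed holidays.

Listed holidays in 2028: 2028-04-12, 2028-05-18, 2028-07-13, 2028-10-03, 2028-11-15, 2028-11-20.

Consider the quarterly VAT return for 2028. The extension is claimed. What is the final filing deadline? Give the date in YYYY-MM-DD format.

2028-04-13

The stated deadline is 2028-02-27.
2028-02-27 is a Sunday, so it moves to the next business day, 2028-02-28 (Monday).
Applying the 45-calendar-day extension: 2028-02-28 + 45 days = 2028-04-13.
2028-04-13 falls on a Thursday, which is a business day, so no adjustment is needed.
The final due date is 2028-04-13.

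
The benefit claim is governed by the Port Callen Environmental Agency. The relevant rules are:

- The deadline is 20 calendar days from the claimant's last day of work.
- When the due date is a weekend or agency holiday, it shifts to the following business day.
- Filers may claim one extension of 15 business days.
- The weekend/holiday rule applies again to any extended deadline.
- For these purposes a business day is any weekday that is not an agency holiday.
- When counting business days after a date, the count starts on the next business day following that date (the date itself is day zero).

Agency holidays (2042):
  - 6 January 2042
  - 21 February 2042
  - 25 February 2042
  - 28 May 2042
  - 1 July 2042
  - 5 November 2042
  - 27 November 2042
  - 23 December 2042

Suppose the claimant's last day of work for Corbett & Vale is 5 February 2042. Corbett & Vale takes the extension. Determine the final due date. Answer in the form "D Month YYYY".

Adding 20 calendar days to 5 February 2042 gives 25 February 2042.
Because 25 February 2042 is a listed holiday, the deadline becomes 26 February 2042 (Wednesday).
Counting 15 further business days from 26 February 2042 reaches 19 March 2042.
19 March 2042 (Wednesday) is already a business day.
So the filing is due 19 March 2042.

19 March 2042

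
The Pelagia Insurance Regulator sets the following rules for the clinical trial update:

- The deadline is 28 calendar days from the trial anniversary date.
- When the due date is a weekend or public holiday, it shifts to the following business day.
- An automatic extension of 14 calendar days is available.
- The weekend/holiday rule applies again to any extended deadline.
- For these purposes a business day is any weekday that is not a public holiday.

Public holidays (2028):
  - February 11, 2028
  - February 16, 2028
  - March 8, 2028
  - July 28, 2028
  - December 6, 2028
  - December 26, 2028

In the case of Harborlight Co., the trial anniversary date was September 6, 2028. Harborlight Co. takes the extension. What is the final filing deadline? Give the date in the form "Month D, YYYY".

October 18, 2028

28 calendar days after September 6, 2028 is October 4, 2028.
October 4, 2028 is a Wednesday and not a listed holiday, so it stands.
The 14-calendar-day extension moves the deadline from October 4, 2028 to October 18, 2028.
October 18, 2028 falls on a Wednesday, which is a business day, so no adjustment is needed.
The final due date is October 18, 2028.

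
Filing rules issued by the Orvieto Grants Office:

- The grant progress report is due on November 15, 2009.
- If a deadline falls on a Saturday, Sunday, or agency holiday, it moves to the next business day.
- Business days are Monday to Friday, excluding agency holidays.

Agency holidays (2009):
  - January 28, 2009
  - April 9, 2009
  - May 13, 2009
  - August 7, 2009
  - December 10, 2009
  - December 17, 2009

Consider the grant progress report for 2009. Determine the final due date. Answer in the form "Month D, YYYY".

The stated deadline is November 15, 2009.
November 15, 2009 is a Sunday, so it moves to the next business day, November 16, 2009 (Monday).
Final deadline: November 16, 2009.

November 16, 2009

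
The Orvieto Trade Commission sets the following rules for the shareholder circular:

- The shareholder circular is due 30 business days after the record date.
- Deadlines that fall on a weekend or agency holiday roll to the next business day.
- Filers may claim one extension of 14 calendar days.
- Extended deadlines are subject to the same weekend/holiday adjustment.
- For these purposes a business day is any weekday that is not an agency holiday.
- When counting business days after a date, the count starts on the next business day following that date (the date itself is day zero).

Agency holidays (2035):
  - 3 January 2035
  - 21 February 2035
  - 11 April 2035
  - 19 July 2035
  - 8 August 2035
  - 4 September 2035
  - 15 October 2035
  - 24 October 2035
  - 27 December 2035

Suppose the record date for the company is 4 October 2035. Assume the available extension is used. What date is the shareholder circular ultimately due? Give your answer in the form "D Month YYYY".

Counting 30 business days after 4 October 2035 (skipping weekends and listed holidays) reaches 19 November 2035.
19 November 2035 (Monday) is already a business day.
The 14-calendar-day extension moves the deadline from 19 November 2035 to 3 December 2035.
3 December 2035 (Monday) is already a business day.
Final deadline: 3 December 2035.

3 December 2035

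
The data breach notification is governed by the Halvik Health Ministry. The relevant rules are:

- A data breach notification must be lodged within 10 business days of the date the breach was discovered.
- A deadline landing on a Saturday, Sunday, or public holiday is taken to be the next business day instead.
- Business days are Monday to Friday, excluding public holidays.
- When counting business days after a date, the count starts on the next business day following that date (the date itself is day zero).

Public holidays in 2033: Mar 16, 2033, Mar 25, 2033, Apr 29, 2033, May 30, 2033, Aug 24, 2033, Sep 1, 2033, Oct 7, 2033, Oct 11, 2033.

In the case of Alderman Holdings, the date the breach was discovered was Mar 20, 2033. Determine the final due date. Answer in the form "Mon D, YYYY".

Starting the day after Mar 20, 2033 and counting 10 business days lands on Apr 4, 2033.
Apr 4, 2033 falls on a Monday, which is a business day, so no adjustment is needed.
Final deadline: Apr 4, 2033.

Apr 4, 2033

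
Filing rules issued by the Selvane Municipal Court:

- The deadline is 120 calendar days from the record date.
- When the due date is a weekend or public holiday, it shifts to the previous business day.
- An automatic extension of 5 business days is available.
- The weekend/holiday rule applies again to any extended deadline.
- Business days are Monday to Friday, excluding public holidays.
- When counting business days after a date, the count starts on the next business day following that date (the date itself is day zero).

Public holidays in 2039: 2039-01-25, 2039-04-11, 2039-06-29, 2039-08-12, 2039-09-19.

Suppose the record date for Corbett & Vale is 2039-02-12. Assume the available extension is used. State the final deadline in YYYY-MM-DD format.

Adding 120 calendar days to 2039-02-12 gives 2039-06-12.
2039-06-12 is a Sunday, so it moves to the preceding business day, 2039-06-10 (Friday).
Counting 5 further business days from 2039-06-10 reaches 2039-06-17.
2039-06-17 falls on a Friday, which is a business day, so no adjustment is needed.
Deadline: 2039-06-17.

2039-06-17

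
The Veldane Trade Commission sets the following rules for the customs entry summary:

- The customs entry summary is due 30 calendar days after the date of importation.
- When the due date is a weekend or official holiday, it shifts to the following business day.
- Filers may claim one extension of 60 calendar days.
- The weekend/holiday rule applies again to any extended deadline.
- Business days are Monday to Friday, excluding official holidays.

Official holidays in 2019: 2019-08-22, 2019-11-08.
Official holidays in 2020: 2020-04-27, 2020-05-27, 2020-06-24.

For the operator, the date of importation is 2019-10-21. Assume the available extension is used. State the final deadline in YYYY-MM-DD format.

Adding 30 calendar days to 2019-10-21 gives 2019-11-20.
Since 2019-11-20 is a Wednesday and not a holiday, the date is unchanged.
With the 60-day extension, 2019-11-20 becomes 2020-01-19.
2020-01-19 falls on a Sunday. Rolling to the next business day gives 2020-01-20, a Monday.
Deadline: 2020-01-20.

2020-01-20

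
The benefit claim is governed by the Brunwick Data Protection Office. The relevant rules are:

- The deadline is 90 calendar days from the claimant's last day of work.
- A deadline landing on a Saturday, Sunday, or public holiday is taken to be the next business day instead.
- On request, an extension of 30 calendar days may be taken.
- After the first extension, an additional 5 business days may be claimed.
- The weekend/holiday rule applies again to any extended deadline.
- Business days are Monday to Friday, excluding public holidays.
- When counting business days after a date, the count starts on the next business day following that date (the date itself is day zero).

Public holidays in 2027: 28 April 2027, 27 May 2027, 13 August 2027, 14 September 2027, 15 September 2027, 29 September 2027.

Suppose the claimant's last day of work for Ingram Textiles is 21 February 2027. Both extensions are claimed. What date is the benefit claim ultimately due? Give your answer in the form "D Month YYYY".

Trigger date 21 February 2027 + 90 calendar days = 22 May 2027.
22 May 2027 falls on a Saturday. Rolling to the next business day gives 24 May 2027, a Monday.
With the 30-day extension, 24 May 2027 becomes 23 June 2027.
23 June 2027 is a Wednesday and not a listed holiday, so it stands.
Counting 5 further business days from 23 June 2027 reaches 30 June 2027.
30 June 2027 is a Wednesday and not a listed holiday, so it stands.
So the filing is due 30 June 2027.

30 June 2027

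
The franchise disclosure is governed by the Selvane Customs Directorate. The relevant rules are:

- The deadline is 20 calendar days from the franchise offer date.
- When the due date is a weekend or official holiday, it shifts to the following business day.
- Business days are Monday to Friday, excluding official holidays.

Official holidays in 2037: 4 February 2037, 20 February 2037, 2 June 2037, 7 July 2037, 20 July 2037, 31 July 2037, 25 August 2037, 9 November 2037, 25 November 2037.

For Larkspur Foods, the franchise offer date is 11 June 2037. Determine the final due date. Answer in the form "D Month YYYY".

1 July 2037

Adding 20 calendar days to 11 June 2037 gives 1 July 2037.
1 July 2037 falls on a Wednesday, which is a business day, so no adjustment is needed.
So the filing is due 1 July 2037.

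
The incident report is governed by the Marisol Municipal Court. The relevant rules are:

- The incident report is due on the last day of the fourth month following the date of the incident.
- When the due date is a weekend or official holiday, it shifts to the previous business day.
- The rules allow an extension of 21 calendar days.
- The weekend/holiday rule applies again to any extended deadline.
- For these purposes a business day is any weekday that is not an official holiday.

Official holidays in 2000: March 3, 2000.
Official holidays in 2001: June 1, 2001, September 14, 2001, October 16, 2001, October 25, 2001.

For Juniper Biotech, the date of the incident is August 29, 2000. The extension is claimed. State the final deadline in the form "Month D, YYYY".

The fourth month after August 29, 2000 is December 2000, whose last day is December 31, 2000.
December 31, 2000 falls on a Sunday. Rolling to the preceding business day gives December 29, 2000, a Friday.
Applying the 21-calendar-day extension: December 29, 2000 + 21 days = January 19, 2001.
Since January 19, 2001 is a Friday and not a holiday, the date is unchanged.
The final due date is January 19, 2001.

January 19, 2001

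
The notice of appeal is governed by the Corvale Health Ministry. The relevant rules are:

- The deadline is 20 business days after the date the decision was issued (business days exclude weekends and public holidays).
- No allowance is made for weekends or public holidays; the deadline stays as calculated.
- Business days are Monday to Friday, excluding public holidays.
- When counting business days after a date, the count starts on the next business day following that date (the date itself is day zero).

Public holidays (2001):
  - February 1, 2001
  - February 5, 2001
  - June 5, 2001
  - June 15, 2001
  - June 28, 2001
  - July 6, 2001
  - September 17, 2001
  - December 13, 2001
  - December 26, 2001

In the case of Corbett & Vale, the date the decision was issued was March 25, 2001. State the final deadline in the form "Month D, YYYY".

April 20, 2001

20 business days after March 25, 2001, excluding weekends and holidays, is April 20, 2001.
No adjustment is made for weekends or holidays, so April 20, 2001 stands.
So the filing is due April 20, 2001.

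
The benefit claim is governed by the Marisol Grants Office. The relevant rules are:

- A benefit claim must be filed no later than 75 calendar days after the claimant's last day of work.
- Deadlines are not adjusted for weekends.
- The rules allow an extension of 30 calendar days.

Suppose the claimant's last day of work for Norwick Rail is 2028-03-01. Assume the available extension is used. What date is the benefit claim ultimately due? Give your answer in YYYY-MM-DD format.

Trigger date 2028-03-01 + 75 calendar days = 2028-05-15.
No adjustment is made for weekends or holidays, so 2028-05-15 stands.
The 30-calendar-day extension moves the deadline from 2028-05-15 to 2028-06-14.
2028-06-14 is a Wednesday; no weekend or holiday adjustment applies.
So the filing is due 2028-06-14.

2028-06-14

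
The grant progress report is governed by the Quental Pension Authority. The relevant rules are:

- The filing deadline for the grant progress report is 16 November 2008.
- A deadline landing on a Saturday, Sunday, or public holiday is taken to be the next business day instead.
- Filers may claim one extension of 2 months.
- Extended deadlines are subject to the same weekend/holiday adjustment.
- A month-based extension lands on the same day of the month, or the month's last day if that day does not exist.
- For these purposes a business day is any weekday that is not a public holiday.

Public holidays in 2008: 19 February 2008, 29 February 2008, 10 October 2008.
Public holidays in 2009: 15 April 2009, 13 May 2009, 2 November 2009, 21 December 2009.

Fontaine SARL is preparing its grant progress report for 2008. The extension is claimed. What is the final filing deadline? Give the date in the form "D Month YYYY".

19 January 2009

Start from the fixed due date, 16 November 2008.
16 November 2008 is a Sunday, so it moves to the next business day, 17 November 2008 (Monday).
The 2 months extension carries 17 November 2008 to 17 January 2009.
17 January 2009 falls on a Saturday. Rolling to the next business day gives 19 January 2009, a Monday.
The final due date is 19 January 2009.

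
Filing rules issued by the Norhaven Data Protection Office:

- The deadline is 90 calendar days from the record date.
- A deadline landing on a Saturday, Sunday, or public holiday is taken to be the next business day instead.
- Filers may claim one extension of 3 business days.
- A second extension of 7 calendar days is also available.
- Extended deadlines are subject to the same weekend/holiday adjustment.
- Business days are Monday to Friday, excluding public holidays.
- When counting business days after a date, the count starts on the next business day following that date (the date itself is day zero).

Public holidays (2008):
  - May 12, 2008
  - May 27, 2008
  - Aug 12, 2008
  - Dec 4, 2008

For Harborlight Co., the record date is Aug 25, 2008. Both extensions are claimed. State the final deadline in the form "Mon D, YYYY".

Trigger date Aug 25, 2008 + 90 calendar days = Nov 23, 2008.
Because Nov 23, 2008 is a Sunday, the deadline becomes Nov 24, 2008 (Monday).
Counting 3 further business days from Nov 24, 2008 reaches Nov 27, 2008.
Nov 27, 2008 is a Thursday and not a listed holiday, so it stands.
With the 7-day extension, Nov 27, 2008 becomes Dec 4, 2008.
Dec 4, 2008 falls on a listed holiday. Rolling to the next business day gives Dec 5, 2008, a Friday.
Deadline: Dec 5, 2008.

Dec 5, 2008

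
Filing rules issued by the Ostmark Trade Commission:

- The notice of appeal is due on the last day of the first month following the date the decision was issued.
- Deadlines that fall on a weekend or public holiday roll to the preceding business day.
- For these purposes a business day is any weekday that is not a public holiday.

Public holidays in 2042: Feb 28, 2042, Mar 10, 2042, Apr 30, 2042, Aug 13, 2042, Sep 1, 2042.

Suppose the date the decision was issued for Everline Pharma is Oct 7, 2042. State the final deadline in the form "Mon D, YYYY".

1 month after Oct 7, 2042 is November 2042; that month ends on Nov 30, 2042.
Nov 30, 2042 is a Sunday; the preceding business day is Nov 28, 2042 (Friday).
Deadline: Nov 28, 2042.

Nov 28, 2042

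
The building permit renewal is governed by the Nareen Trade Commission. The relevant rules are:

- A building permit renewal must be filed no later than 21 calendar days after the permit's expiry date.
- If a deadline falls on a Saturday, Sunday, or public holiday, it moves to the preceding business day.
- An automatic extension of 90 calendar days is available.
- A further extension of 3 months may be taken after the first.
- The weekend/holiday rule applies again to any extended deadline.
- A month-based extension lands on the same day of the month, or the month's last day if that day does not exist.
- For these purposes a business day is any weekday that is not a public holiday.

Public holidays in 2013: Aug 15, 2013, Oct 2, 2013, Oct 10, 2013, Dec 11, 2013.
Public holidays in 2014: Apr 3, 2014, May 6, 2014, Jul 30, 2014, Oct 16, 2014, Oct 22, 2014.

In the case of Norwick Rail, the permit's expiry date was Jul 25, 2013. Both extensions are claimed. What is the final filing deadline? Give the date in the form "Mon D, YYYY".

Feb 12, 2014

From Jul 25, 2013, 21 calendar days later is Aug 15, 2013.
Aug 15, 2013 is a listed holiday; the preceding business day is Aug 14, 2013 (Wednesday).
Applying the 90-calendar-day extension: Aug 14, 2013 + 90 days = Nov 12, 2013.
Since Nov 12, 2013 is a Tuesday and not a holiday, the date is unchanged.
Add 3 months to Nov 12, 2013: Feb 12, 2014.
Since Feb 12, 2014 is a Wednesday and not a holiday, the date is unchanged.
Final deadline: Feb 12, 2014.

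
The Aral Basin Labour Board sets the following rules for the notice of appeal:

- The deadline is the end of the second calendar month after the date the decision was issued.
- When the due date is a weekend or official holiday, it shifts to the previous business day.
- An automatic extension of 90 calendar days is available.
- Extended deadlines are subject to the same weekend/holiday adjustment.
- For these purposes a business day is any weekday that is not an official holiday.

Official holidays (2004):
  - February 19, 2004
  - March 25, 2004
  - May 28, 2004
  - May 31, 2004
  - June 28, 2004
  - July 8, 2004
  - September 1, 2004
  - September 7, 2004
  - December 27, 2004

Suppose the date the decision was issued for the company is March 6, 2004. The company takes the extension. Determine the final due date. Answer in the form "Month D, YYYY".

August 25, 2004

The second month after March 6, 2004 is May 2004, whose last day is May 31, 2004.
May 31, 2004 is a listed holiday; the preceding business day is May 27, 2004 (Thursday).
With the 90-day extension, May 27, 2004 becomes August 25, 2004.
August 25, 2004 is a Wednesday and not a listed holiday, so it stands.
Deadline: August 25, 2004.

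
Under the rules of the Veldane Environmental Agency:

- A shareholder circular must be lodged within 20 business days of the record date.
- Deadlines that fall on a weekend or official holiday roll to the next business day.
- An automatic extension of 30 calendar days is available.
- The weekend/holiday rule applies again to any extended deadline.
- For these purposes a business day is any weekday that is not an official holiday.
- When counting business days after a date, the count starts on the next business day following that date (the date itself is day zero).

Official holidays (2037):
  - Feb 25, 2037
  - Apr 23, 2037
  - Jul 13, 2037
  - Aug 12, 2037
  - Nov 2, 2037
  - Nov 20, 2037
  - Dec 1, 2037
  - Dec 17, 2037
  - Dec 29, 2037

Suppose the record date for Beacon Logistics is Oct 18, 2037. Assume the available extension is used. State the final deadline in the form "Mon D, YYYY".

Dec 16, 2037

Counting 20 business days after Oct 18, 2037 (skipping weekends and listed holidays) reaches Nov 16, 2037.
Since Nov 16, 2037 is a Monday and not a holiday, the date is unchanged.
The 30-calendar-day extension moves the deadline from Nov 16, 2037 to Dec 16, 2037.
Since Dec 16, 2037 is a Wednesday and not a holiday, the date is unchanged.
Deadline: Dec 16, 2037.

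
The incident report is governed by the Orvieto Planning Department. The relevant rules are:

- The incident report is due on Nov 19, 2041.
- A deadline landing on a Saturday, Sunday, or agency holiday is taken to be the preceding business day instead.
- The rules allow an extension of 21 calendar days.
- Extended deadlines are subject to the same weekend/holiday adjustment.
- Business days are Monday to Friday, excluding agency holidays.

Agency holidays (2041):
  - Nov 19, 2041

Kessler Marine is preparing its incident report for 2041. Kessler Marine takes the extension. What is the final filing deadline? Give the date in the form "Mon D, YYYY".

Dec 9, 2041

The stated deadline is Nov 19, 2041.
Nov 19, 2041 falls on a listed holiday. Rolling to the preceding business day gives Nov 18, 2041, a Monday.
With the 21-day extension, Nov 18, 2041 becomes Dec 9, 2041.
Since Dec 9, 2041 is a Monday and not a holiday, the date is unchanged.
So the filing is due Dec 9, 2041.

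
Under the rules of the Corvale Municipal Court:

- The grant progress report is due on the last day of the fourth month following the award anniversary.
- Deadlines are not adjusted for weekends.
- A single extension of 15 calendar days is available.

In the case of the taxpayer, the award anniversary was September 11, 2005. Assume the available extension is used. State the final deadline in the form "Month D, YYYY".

February 15, 2006

The fourth month after September 11, 2005 is January 2006, whose last day is January 31, 2006.
January 31, 2006 falls on a Tuesday. The rules make no weekend/holiday allowance, so it remains January 31, 2006.
The 15-calendar-day extension moves the deadline from January 31, 2006 to February 15, 2006.
No adjustment is made for weekends or holidays, so February 15, 2006 stands.
So the filing is due February 15, 2006.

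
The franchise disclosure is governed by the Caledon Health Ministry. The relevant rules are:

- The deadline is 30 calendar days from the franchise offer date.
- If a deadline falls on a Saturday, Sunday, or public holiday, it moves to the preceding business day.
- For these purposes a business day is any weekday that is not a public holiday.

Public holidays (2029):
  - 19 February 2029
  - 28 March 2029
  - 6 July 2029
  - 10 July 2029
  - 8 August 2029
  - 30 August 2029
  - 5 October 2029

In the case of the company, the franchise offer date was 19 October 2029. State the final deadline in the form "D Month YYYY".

Trigger date 19 October 2029 + 30 calendar days = 18 November 2029.
18 November 2029 is a Sunday; the preceding business day is 16 November 2029 (Friday).
So the filing is due 16 November 2029.

16 November 2029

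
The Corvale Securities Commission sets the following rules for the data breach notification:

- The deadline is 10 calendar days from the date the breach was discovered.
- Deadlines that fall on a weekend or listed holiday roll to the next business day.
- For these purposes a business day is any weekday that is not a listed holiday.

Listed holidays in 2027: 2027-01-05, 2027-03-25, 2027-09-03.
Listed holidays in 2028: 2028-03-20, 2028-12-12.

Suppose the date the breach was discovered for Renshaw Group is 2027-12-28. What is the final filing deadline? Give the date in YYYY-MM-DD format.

Adding 10 calendar days to 2027-12-28 gives 2028-01-07.
Since 2028-01-07 is a Friday and not a holiday, the date is unchanged.
Final deadline: 2028-01-07.

2028-01-07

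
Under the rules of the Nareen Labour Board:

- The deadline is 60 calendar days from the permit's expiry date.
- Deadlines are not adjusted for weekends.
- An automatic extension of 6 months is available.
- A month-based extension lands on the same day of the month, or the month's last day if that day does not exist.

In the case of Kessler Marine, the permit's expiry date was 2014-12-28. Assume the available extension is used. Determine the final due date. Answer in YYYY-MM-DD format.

60 calendar days after 2014-12-28 is 2015-02-26.
2015-02-26 falls on a Thursday. The rules make no weekend/holiday allowance, so it remains 2015-02-26.
Applying the 6 months extension: 6 months after 2015-02-26 is 2015-08-26.
2015-08-26 is a Wednesday; no weekend or holiday adjustment applies.
Final deadline: 2015-08-26.

2015-08-26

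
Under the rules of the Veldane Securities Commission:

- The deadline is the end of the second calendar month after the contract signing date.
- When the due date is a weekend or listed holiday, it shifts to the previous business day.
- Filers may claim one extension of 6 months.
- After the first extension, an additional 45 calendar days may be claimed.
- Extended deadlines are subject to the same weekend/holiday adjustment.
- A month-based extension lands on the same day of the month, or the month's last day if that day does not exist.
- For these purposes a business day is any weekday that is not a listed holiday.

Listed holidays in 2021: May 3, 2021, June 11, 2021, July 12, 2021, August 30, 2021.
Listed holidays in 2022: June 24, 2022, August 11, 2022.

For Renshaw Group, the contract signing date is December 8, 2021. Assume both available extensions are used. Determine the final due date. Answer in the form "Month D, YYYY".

2 months after December 8, 2021 falls in February 2022; the last day of that month is February 28, 2022.
February 28, 2022 (Monday) is already a business day.
The 6 months extension carries February 28, 2022 to August 28, 2022.
August 28, 2022 falls on a Sunday. Rolling to the preceding business day gives August 26, 2022, a Friday.
The 45-calendar-day extension moves the deadline from August 26, 2022 to October 10, 2022.
Since October 10, 2022 is a Monday and not a holiday, the date is unchanged.
The final due date is October 10, 2022.

October 10, 2022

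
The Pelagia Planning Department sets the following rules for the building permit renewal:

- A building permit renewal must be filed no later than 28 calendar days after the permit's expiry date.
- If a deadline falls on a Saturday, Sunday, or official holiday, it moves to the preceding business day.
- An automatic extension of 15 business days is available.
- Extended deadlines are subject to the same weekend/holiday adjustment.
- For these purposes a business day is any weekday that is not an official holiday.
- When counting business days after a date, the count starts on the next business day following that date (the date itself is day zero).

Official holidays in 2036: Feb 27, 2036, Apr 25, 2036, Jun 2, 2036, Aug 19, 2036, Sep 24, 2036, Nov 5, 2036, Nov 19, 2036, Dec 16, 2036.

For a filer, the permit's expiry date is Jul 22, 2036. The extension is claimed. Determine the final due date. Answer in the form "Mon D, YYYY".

Trigger date Jul 22, 2036 + 28 calendar days = Aug 19, 2036.
Aug 19, 2036 is a listed holiday, so it moves to the preceding business day, Aug 18, 2036 (Monday).
Counting 15 further business days from Aug 18, 2036 reaches Sep 9, 2036.
Sep 9, 2036 falls on a Tuesday, which is a business day, so no adjustment is needed.
So the filing is due Sep 9, 2036.

Sep 9, 2036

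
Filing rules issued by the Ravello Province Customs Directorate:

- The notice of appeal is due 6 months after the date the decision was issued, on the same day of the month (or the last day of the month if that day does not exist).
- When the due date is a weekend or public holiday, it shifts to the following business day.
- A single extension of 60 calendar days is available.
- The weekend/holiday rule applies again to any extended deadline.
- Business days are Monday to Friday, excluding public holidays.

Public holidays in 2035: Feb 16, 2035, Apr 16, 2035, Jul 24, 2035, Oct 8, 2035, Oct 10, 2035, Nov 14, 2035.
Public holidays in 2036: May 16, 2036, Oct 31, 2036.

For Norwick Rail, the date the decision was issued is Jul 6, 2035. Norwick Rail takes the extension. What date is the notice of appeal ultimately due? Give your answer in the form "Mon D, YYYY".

Mar 7, 2036

Moving 6 months forward from Jul 6, 2035 on the corresponding day gives Jan 6, 2036.
Jan 6, 2036 falls on a Sunday. Rolling to the next business day gives Jan 7, 2036, a Monday.
Add the 60 calendar-day extension to Jan 7, 2036: Mar 7, 2036.
Since Mar 7, 2036 is a Friday and not a holiday, the date is unchanged.
Final deadline: Mar 7, 2036.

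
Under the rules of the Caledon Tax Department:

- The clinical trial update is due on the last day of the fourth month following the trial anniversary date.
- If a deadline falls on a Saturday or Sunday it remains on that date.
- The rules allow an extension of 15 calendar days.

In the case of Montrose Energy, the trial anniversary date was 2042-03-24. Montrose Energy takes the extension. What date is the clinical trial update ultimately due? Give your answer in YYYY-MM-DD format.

2042-08-15

4 months after 2042-03-24 falls in July 2042; the last day of that month is 2042-07-31.
2042-07-31 falls on a Thursday. The rules make no weekend/holiday allowance, so it remains 2042-07-31.
Add the 15 calendar-day extension to 2042-07-31: 2042-08-15.
No adjustment is made for weekends or holidays, so 2042-08-15 stands.
Final deadline: 2042-08-15.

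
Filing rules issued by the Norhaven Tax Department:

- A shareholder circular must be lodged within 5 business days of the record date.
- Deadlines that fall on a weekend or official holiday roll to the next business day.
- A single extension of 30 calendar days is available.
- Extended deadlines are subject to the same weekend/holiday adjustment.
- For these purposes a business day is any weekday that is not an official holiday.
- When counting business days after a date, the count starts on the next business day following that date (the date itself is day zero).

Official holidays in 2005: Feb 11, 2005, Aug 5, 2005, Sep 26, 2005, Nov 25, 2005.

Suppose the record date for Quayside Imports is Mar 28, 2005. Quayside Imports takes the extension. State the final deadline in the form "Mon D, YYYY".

5 business days after Mar 28, 2005, excluding weekends and holidays, is Apr 4, 2005.
Apr 4, 2005 is a Monday and not a listed holiday, so it stands.
With the 30-day extension, Apr 4, 2005 becomes May 4, 2005.
Since May 4, 2005 is a Wednesday and not a holiday, the date is unchanged.
Deadline: May 4, 2005.

May 4, 2005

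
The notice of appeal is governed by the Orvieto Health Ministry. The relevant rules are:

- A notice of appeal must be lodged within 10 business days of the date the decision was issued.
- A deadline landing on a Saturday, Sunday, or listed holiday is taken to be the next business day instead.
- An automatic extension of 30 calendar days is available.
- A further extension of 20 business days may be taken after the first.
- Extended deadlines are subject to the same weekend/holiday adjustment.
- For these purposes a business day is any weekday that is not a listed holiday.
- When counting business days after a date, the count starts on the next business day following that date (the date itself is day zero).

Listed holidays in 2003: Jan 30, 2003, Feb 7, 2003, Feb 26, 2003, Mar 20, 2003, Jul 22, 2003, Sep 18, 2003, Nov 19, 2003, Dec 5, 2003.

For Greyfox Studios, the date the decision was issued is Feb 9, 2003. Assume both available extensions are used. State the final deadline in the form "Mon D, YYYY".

Apr 21, 2003

Starting the day after Feb 9, 2003 and counting 10 business days lands on Feb 21, 2003.
Since Feb 21, 2003 is a Friday and not a holiday, the date is unchanged.
Applying the 30-calendar-day extension: Feb 21, 2003 + 30 days = Mar 23, 2003.
Because Mar 23, 2003 is a Sunday, the deadline becomes Mar 24, 2003 (Monday).
The 20-business-day extension runs from Mar 24, 2003 to Apr 21, 2003.
Apr 21, 2003 falls on a Monday, which is a business day, so no adjustment is needed.
The final due date is Apr 21, 2003.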